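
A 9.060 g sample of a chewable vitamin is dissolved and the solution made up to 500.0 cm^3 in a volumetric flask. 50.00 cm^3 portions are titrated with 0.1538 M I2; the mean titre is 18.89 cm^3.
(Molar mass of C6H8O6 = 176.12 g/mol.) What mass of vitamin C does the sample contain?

C6H8O6 + I2 → C6H6O6 + 2 HI
n(I2) per titration = 0.01889 × 0.1538 = 2.905 × 10^-3 mol
n(C6H8O6) in each aliquot = 2.905 × 10^-3 mol (1:1 ratio)
n(C6H8O6) in the whole flask = 2.905 × 10^-3 × 500.0/50.00 = 0.02905 mol
mass of C6H8O6 = 0.02905 × 176.12 = 5.117 g

5.117 g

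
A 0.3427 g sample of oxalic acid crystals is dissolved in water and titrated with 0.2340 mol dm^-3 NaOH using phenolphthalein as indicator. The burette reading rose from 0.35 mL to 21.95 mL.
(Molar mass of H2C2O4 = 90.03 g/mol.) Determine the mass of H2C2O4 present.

H2C2O4 + 2 NaOH → Na2C2O4 + 2 H2O
n(NaOH) = 0.02160 L × 0.2340 mol/L = 5.054 × 10^-3 mol
From the 1:2 ratio, n(H2C2O4) = 1/2 × 5.054 × 10^-3 = 2.527 × 10^-3 mol
mass of H2C2O4 = 2.527 × 10^-3 × 90.03 g/mol = 0.2275 g

0.2275 g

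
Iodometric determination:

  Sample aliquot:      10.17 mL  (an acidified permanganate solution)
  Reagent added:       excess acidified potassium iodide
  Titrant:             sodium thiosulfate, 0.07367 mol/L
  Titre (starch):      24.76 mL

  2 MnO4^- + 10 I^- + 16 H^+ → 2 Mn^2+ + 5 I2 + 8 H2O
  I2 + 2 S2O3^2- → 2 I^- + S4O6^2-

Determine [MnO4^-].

0.03587 mol/L

n(S2O3^2-) = 0.02476 × 0.07367 = 1.824 × 10^-3 mol
n(I2) = n(S2O3^2-)/2 = 9.120 × 10^-4 mol
From the 2:5 ratio, n(MnO4^-) in the aliquot = 2/5 × 9.120 × 10^-4 = 3.648 × 10^-4 mol
[MnO4^-] = 3.648 × 10^-4 / 0.01017 = 0.03587 mol/L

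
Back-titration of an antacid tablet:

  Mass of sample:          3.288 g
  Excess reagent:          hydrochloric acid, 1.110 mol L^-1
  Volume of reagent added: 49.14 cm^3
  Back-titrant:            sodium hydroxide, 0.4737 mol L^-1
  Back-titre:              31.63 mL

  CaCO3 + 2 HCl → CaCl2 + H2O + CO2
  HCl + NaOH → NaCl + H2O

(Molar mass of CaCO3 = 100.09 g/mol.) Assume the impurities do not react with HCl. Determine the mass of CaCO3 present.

n(HCl) added = 0.04914 × 1.110 = 0.05455 mol
n(NaOH) used in back-titration = 0.03163 × 0.4737 = 0.01498 mol
n(HCl) left over = 0.01498 mol (1:1 ratio)
n(HCl) consumed by analyte = 0.05455 − 0.01498 = 0.03956 mol
From the 1:2 ratio, n(CaCO3) = 1/2 × 0.03956 = 0.01978 mol
mass of CaCO3 = 0.01978 × 100.09 = 1.980 g

1.980 g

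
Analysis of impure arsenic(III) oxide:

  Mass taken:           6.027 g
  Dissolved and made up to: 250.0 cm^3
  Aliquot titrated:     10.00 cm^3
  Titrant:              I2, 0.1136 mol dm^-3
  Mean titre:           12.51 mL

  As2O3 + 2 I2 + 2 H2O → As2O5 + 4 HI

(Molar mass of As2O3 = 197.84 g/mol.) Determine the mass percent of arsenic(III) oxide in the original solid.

n(I2) per titration = 0.01251 × 0.1136 = 1.421 × 10^-3 mol
From the 1:2 ratio, n(As2O3) in each aliquot = 1/2 × 1.421 × 10^-3 = 7.106 × 10^-4 mol
n(As2O3) in the whole flask = 7.106 × 10^-4 × 250.0/10.00 = 0.01776 mol
mass of As2O3 = 0.01776 × 197.84 = 3.514 g
% As2O3 = 3.514 / 6.027 × 100 = 58.31 %

58.31 %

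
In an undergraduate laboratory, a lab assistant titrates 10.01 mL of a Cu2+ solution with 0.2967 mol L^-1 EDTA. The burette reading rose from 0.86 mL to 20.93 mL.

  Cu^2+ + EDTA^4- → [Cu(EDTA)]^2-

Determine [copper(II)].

n(EDTA) = 0.02007 L × 0.2967 mol/L = 5.955 × 10^-3 mol
n(Cu2+) = 5.955 × 10^-3 mol (1:1 mole ratio)
[Cu2+] = 5.955 × 10^-3 mol / 0.01001 L = 0.5949 mol/L

0.5949 mol/L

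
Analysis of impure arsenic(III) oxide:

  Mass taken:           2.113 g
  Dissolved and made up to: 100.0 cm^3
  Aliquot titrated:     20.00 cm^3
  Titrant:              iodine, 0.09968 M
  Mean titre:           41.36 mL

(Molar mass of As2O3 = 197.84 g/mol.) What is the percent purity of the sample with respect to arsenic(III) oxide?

96.50 %

As2O3 + 2 I2 + 2 H2O → As2O5 + 4 HI
n(I2) per titration = 0.04136 × 0.09968 = 4.123 × 10^-3 mol
From the 1:2 ratio, n(As2O3) in each aliquot = 1/2 × 4.123 × 10^-3 = 2.061 × 10^-3 mol
n(As2O3) in the whole flask = 2.061 × 10^-3 × 100.0/20.00 = 0.01031 mol
mass of As2O3 = 0.01031 × 197.84 = 2.039 g
% As2O3 = 2.039 / 2.113 × 100 = 96.50 %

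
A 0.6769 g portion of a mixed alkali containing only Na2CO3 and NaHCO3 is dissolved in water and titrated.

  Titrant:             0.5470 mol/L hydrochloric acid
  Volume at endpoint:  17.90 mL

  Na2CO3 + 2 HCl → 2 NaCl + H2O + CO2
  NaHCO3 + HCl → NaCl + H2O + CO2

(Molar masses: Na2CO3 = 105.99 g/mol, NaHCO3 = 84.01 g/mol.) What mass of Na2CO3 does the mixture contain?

n(HCl) = 0.01790 × 0.5470 = 9.791 × 10^-3 mol
Let x = n(Na2CO3), y = n(NaHCO3).
Titrant: 2x + 1y = 9.791 × 10^-3;  mass: 105.99x + 84.01y = 0.6769
Solving, x = 2.348 × 10^-3 mol, y = 5.095 × 10^-3 mol
mass of Na2CO3 = 2.348 × 10^-3 × 105.99 = 0.2489 g

0.2489 g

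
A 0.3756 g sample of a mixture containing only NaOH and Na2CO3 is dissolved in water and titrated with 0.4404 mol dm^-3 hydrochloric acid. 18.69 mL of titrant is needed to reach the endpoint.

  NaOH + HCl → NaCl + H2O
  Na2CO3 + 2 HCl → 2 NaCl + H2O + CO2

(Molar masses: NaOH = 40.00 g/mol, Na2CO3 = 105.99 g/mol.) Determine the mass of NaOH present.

0.1866 g

n(HCl) = 0.01869 × 0.4404 = 8.231 × 10^-3 mol
Let x = n(NaOH), y = n(Na2CO3).
Titrant: 1x + 2y = 8.231 × 10^-3;  mass: 40.00x + 105.99y = 0.3756
Solving, x = 4.664 × 10^-3 mol, y = 1.784 × 10^-3 mol
mass of NaOH = 4.664 × 10^-3 × 40.00 = 0.1866 g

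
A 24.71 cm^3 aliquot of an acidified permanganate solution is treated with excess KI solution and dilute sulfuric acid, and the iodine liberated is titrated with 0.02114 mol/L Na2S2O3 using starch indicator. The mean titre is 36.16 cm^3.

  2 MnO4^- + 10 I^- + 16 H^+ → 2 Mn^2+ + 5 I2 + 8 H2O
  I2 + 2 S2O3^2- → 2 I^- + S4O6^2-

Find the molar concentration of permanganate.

n(S2O3^2-) = 0.03616 × 0.02114 = 7.644 × 10^-4 mol
n(I2) = n(S2O3^2-)/2 = 3.822 × 10^-4 mol
From the 2:5 ratio, n(MnO4^-) in the aliquot = 2/5 × 3.822 × 10^-4 = 1.529 × 10^-4 mol
[MnO4^-] = 1.529 × 10^-4 / 0.02471 = 0.006187 mol/L

0.006187 mol/L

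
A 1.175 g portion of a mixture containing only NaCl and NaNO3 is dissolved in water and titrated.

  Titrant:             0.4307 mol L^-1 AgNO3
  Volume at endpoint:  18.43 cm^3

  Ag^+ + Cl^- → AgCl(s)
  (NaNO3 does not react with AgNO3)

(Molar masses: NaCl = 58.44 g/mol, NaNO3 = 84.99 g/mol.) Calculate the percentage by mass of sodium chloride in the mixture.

39.48 %

n(AgNO3) = 0.01843 × 0.4307 = 7.938 × 10^-3 mol
Let x = n(NaCl), y = n(NaNO3).
Titrant: 1x = 7.938 × 10^-3;  mass: 58.44x + 84.99y = 1.175
Solving, x = 7.938 × 10^-3 mol, y = 8.367 × 10^-3 mol
mass of NaCl = 7.938 × 10^-3 × 58.44 = 0.4639 g
% NaCl = 0.4639 / 1.175 × 100 = 39.48 %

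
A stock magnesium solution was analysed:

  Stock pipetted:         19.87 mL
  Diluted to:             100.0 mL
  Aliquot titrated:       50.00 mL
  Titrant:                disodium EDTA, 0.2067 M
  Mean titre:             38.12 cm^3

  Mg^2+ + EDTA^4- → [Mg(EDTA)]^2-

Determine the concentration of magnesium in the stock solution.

n(EDTA) = 0.03812 × 0.2067 = 7.879 × 10^-3 mol
n(Mg2+) in the aliquot = 7.879 × 10^-3 mol (1:1 ratio)
[Mg2+]_dilute = 7.879 × 10^-3 / 0.05000 = 0.1576 mol/L
Dilution factor = 100.0 / 19.87 = 5.033
[Mg2+]_stock = 0.1576 × 5.033 = 0.7931 mol/L

0.7931 M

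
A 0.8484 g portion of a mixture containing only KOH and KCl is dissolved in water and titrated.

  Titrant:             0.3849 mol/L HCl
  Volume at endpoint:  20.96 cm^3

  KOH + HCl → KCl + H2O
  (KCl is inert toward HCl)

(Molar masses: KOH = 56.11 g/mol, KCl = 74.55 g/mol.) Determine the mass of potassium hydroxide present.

n(HCl) = 0.02096 × 0.3849 = 8.068 × 10^-3 mol
Let x = n(KOH), y = n(KCl).
Titrant: 1x = 8.068 × 10^-3;  mass: 56.11x + 74.55y = 0.8484
Solving, x = 8.068 × 10^-3 mol, y = 5.308 × 10^-3 mol
mass of KOH = 8.068 × 10^-3 × 56.11 = 0.4527 g

0.4527 g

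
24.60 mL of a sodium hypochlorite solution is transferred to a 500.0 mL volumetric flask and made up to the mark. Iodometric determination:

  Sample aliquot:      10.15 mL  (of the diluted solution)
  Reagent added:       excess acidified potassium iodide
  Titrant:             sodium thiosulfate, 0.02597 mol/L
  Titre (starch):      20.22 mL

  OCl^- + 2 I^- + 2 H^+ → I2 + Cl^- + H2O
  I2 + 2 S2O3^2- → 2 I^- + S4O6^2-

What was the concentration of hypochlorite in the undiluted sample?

0.5258 mol/L

n(S2O3^2-) = 0.02022 × 0.02597 = 5.251 × 10^-4 mol
n(I2) = n(S2O3^2-)/2 = 2.626 × 10^-4 mol
n(OCl^-) in the aliquot = 2.626 × 10^-4 mol (1:1 ratio)
[OCl^-]_dilute = 2.626 × 10^-4 / 0.01015 = 0.02587 mol/L
[OCl^-]_original = 0.02587 × 500.0/24.60 = 0.5258 mol/L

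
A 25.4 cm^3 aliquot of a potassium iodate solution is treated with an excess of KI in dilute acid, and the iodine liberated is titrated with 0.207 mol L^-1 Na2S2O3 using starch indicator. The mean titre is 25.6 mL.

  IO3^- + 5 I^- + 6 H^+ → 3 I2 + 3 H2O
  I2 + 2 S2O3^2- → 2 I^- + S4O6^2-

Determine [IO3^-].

n(S2O3^2-) = 0.0256 × 0.207 = 5.30 × 10^-3 mol
n(I2) = n(S2O3^2-)/2 = 2.65 × 10^-3 mol
From the 1:3 ratio, n(IO3^-) in the aliquot = 1/3 × 2.65 × 10^-3 = 8.83 × 10^-4 mol
[IO3^-] = 8.83 × 10^-4 / 0.0254 = 0.0348 mol/L

0.0348 mol/L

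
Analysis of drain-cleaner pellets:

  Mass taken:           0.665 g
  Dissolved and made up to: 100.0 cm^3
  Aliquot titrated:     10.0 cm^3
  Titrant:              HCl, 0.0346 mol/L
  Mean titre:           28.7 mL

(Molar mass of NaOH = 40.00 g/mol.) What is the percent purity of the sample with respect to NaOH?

NaOH + HCl → NaCl + H2O
n(HCl) per titration = 0.0287 × 0.0346 = 9.93 × 10^-4 mol
n(NaOH) in each aliquot = 9.93 × 10^-4 mol (1:1 ratio)
n(NaOH) in the whole flask = 9.93 × 10^-4 × 100.0/10.0 = 9.93 × 10^-3 mol
mass of NaOH = 9.93 × 10^-3 × 40.00 = 0.397 g
% NaOH = 0.397 / 0.665 × 100 = 59.7 %

59.7 %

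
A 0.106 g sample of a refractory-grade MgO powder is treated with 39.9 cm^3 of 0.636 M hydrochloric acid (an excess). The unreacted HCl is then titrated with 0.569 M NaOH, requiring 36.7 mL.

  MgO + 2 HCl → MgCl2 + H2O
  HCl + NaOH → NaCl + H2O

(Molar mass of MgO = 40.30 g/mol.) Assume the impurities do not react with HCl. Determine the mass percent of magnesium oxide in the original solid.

n(HCl) added = 0.0399 × 0.636 = 0.0254 mol
n(NaOH) used in back-titration = 0.0367 × 0.569 = 0.0209 mol
n(HCl) left over = 0.0209 mol (1:1 ratio)
n(HCl) consumed by analyte = 0.0254 − 0.0209 = 4.49 × 10^-3 mol
From the 1:2 ratio, n(MgO) = 1/2 × 4.49 × 10^-3 = 2.25 × 10^-3 mol
mass of MgO = 2.25 × 10^-3 × 40.30 = 0.0906 g
% MgO = 0.0906 / 0.106 × 100 = 85.4 %

85.4 %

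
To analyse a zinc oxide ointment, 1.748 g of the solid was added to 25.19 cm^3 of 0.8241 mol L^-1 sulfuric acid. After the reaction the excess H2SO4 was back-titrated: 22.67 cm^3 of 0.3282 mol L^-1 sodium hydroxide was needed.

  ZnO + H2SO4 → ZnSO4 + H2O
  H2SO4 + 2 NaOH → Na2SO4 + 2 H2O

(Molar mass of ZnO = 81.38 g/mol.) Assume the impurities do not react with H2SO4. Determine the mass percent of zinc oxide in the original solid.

79.33 %

n(H2SO4) added = 0.02519 × 0.8241 = 0.02076 mol
n(NaOH) used in back-titration = 0.02267 × 0.3282 = 7.440 × 10^-3 mol
From the 1:2 ratio, n(H2SO4) left over = 1/2 × 7.440 × 10^-3 = 3.720 × 10^-3 mol
n(H2SO4) consumed by analyte = 0.02076 − 3.720 × 10^-3 = 0.01704 mol
n(ZnO) = 0.01704 mol (1:1 ratio)
mass of ZnO = 0.01704 × 81.38 = 1.387 g
% ZnO = 1.387 / 1.748 × 100 = 79.33 %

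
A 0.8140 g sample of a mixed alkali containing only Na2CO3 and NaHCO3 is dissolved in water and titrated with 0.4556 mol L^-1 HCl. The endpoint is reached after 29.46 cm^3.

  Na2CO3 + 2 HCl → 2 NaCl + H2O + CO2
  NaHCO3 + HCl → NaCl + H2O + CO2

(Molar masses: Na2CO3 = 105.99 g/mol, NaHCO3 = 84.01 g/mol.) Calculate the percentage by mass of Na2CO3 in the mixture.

n(HCl) = 0.02946 × 0.4556 = 0.01342 mol
Let x = n(Na2CO3), y = n(NaHCO3).
Titrant: 2x + 1y = 0.01342;  mass: 105.99x + 84.01y = 0.8140
Solving, x = 5.055 × 10^-3 mol, y = 3.311 × 10^-3 mol
mass of Na2CO3 = 5.055 × 10^-3 × 105.99 = 0.5358 g
% Na2CO3 = 0.5358 / 0.8140 × 100 = 65.82 %

65.82 %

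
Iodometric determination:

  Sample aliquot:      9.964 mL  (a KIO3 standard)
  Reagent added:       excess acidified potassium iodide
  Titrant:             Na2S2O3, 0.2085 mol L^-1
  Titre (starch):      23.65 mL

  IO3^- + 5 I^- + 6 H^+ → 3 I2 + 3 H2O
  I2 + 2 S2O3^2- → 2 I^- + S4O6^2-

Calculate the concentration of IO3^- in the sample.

n(S2O3^2-) = 0.02365 × 0.2085 = 4.931 × 10^-3 mol
n(I2) = n(S2O3^2-)/2 = 2.466 × 10^-3 mol
From the 1:3 ratio, n(IO3^-) in the aliquot = 1/3 × 2.466 × 10^-3 = 8.218 × 10^-4 mol
[IO3^-] = 8.218 × 10^-4 / 0.009964 = 0.08248 mol/L

0.08248 mol/L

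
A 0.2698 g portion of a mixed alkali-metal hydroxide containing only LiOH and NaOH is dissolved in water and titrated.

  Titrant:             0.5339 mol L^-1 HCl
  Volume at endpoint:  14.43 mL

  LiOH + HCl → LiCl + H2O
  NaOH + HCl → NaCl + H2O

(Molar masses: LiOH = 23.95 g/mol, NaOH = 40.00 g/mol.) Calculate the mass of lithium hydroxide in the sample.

0.05725 g

n(HCl) = 0.01443 × 0.5339 = 7.704 × 10^-3 mol
Let x = n(LiOH), y = n(NaOH).
Titrant: 1x + 1y = 7.704 × 10^-3;  mass: 23.95x + 40.00y = 0.2698
Solving, x = 2.390 × 10^-3 mol, y = 5.314 × 10^-3 mol
mass of LiOH = 2.390 × 10^-3 × 23.95 = 0.05725 g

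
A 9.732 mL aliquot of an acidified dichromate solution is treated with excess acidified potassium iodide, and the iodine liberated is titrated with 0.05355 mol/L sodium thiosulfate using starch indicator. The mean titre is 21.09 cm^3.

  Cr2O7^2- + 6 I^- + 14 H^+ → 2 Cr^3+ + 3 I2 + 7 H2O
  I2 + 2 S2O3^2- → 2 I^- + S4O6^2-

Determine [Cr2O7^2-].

n(S2O3^2-) = 0.02109 × 0.05355 = 1.129 × 10^-3 mol
n(I2) = n(S2O3^2-)/2 = 5.647 × 10^-4 mol
From the 1:3 ratio, n(Cr2O7^2-) in the aliquot = 1/3 × 5.647 × 10^-4 = 1.882 × 10^-4 mol
[Cr2O7^2-] = 1.882 × 10^-4 / 0.009732 = 0.01934 mol/L

0.01934 mol/L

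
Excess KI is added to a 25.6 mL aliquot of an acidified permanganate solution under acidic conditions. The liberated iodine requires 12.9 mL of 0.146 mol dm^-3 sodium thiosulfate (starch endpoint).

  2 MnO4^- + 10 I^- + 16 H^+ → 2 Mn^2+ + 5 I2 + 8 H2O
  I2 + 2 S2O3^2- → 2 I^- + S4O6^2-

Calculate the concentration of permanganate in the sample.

n(S2O3^2-) = 0.0129 × 0.146 = 1.88 × 10^-3 mol
n(I2) = n(S2O3^2-)/2 = 9.42 × 10^-4 mol
From the 2:5 ratio, n(MnO4^-) in the aliquot = 2/5 × 9.42 × 10^-4 = 3.77 × 10^-4 mol
[MnO4^-] = 3.77 × 10^-4 / 0.0256 = 0.0147 mol/L

0.0147 mol/L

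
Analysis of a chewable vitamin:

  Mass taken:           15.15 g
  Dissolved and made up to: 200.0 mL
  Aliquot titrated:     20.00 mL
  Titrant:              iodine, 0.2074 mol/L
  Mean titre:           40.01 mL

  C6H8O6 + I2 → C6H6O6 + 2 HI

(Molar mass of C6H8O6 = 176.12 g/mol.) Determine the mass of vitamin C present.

n(I2) per titration = 0.04001 × 0.2074 = 8.298 × 10^-3 mol
n(C6H8O6) in each aliquot = 8.298 × 10^-3 mol (1:1 ratio)
n(C6H8O6) in the whole flask = 8.298 × 10^-3 × 200.0/20.00 = 0.08298 mol
mass of C6H8O6 = 0.08298 × 176.12 = 14.61 g

14.61 g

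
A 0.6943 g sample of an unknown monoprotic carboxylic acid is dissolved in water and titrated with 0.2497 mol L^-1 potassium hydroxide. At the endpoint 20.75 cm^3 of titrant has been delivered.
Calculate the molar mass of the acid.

n(KOH) = 0.02075 L × 0.2497 mol/L = 5.181 × 10^-3 mol
n(HA) = 5.181 × 10^-3 mol (1:1 ratio)
M = m / n = 0.6943 g / 5.181 × 10^-3 mol = 134.0 g/mol

134.0 g/mol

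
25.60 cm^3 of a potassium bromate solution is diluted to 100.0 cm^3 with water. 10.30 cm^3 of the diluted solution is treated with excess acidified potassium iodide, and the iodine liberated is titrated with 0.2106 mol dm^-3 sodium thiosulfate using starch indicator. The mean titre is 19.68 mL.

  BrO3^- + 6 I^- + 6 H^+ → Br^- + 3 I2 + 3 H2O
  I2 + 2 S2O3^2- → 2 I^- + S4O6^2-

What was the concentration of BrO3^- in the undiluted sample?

n(S2O3^2-) = 0.01968 × 0.2106 = 4.145 × 10^-3 mol
n(I2) = n(S2O3^2-)/2 = 2.072 × 10^-3 mol
From the 1:3 ratio, n(BrO3^-) in the aliquot = 1/3 × 2.072 × 10^-3 = 6.908 × 10^-4 mol
[BrO3^-]_dilute = 6.908 × 10^-4 / 0.01030 = 0.06706 mol/L
[BrO3^-]_original = 0.06706 × 100.0/25.60 = 0.2620 mol/L

0.2620 mol/L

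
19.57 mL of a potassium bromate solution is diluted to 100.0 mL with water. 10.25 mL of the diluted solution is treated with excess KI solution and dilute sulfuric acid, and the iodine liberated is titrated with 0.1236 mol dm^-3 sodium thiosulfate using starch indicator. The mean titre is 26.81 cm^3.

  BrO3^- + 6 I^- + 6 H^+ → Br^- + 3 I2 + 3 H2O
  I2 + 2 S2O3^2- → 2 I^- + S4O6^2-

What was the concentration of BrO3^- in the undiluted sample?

0.2753 mol/L

n(S2O3^2-) = 0.02681 × 0.1236 = 3.314 × 10^-3 mol
n(I2) = n(S2O3^2-)/2 = 1.657 × 10^-3 mol
From the 1:3 ratio, n(BrO3^-) in the aliquot = 1/3 × 1.657 × 10^-3 = 5.523 × 10^-4 mol
[BrO3^-]_dilute = 5.523 × 10^-4 / 0.01025 = 0.05388 mol/L
[BrO3^-]_original = 0.05388 × 100.0/19.57 = 0.2753 mol/L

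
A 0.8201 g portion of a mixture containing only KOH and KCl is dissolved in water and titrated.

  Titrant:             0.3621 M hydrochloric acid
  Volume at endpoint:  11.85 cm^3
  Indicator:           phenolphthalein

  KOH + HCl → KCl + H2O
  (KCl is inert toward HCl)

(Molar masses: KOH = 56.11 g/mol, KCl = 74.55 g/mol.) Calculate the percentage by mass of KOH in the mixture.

29.36 %

n(HCl) = 0.01185 × 0.3621 = 4.291 × 10^-3 mol
Let x = n(KOH), y = n(KCl).
Titrant: 1x = 4.291 × 10^-3;  mass: 56.11x + 74.55y = 0.8201
Solving, x = 4.291 × 10^-3 mol, y = 7.771 × 10^-3 mol
mass of KOH = 4.291 × 10^-3 × 56.11 = 0.2408 g
% KOH = 0.2408 / 0.8201 × 100 = 29.36 %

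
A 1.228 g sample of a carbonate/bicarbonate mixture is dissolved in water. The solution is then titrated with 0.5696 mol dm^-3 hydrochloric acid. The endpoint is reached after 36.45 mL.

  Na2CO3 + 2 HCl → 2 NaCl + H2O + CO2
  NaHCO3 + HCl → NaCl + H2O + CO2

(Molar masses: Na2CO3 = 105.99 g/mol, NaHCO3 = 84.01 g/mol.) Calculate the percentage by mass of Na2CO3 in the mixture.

n(HCl) = 0.03645 × 0.5696 = 0.02076 mol
Let x = n(Na2CO3), y = n(NaHCO3).
Titrant: 2x + 1y = 0.02076;  mass: 105.99x + 84.01y = 1.228
Solving, x = 8.322 × 10^-3 mol, y = 4.118 × 10^-3 mol
mass of Na2CO3 = 8.322 × 10^-3 × 105.99 = 0.8820 g
% Na2CO3 = 0.8820 / 1.228 × 100 = 71.83 %

71.83 %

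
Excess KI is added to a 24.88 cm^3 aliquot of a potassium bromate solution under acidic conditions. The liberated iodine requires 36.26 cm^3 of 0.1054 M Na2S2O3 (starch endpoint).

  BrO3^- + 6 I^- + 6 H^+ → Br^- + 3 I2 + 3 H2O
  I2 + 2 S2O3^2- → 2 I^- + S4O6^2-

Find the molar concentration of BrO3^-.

0.02560 M

n(S2O3^2-) = 0.03626 × 0.1054 = 3.822 × 10^-3 mol
n(I2) = n(S2O3^2-)/2 = 1.911 × 10^-3 mol
From the 1:3 ratio, n(BrO3^-) in the aliquot = 1/3 × 1.911 × 10^-3 = 6.370 × 10^-4 mol
[BrO3^-] = 6.370 × 10^-4 / 0.02488 = 0.02560 mol/L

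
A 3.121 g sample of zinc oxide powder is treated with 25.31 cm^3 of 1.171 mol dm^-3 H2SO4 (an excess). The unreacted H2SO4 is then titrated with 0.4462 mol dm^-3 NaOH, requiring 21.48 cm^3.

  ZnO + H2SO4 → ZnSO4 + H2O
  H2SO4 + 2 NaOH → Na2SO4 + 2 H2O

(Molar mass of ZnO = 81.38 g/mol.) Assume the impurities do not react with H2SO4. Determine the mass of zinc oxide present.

2.022 g

n(H2SO4) added = 0.02531 × 1.171 = 0.02964 mol
n(NaOH) used in back-titration = 0.02148 × 0.4462 = 9.584 × 10^-3 mol
From the 1:2 ratio, n(H2SO4) left over = 1/2 × 9.584 × 10^-3 = 4.792 × 10^-3 mol
n(H2SO4) consumed by analyte = 0.02964 − 4.792 × 10^-3 = 0.02485 mol
n(ZnO) = 0.02485 mol (1:1 ratio)
mass of ZnO = 0.02485 × 81.38 = 2.022 g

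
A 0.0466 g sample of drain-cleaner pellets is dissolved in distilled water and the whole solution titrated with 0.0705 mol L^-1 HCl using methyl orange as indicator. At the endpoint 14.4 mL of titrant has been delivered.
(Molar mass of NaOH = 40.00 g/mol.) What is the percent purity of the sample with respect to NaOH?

NaOH + HCl → NaCl + H2O
n(HCl) = 0.0144 L × 0.0705 mol/L = 1.02 × 10^-3 mol
n(NaOH) = 1.02 × 10^-3 mol (1:1 ratio)
mass of NaOH = 1.02 × 10^-3 × 40.00 g/mol = 0.0406 g
% NaOH = 0.0406 / 0.0466 × 100 = 87.1 %

87.1 %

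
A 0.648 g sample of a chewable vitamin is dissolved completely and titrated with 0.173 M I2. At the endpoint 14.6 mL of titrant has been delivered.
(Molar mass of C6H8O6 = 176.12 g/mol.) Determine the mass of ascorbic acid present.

C6H8O6 + I2 → C6H6O6 + 2 HI
n(I2) = 0.0146 L × 0.173 mol/L = 2.53 × 10^-3 mol
n(C6H8O6) = 2.53 × 10^-3 mol (1:1 ratio)
mass of C6H8O6 = 2.53 × 10^-3 × 176.12 g/mol = 0.445 g

0.445 g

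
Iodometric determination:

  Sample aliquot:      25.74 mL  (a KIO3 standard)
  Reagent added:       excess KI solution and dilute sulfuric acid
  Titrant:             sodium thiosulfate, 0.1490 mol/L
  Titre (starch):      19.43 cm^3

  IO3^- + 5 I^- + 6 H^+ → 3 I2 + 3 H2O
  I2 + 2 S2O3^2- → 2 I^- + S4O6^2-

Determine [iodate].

n(S2O3^2-) = 0.01943 × 0.1490 = 2.895 × 10^-3 mol
n(I2) = n(S2O3^2-)/2 = 1.448 × 10^-3 mol
From the 1:3 ratio, n(IO3^-) in the aliquot = 1/3 × 1.448 × 10^-3 = 4.825 × 10^-4 mol
[IO3^-] = 4.825 × 10^-4 / 0.02574 = 0.01875 mol/L

0.01875 mol/L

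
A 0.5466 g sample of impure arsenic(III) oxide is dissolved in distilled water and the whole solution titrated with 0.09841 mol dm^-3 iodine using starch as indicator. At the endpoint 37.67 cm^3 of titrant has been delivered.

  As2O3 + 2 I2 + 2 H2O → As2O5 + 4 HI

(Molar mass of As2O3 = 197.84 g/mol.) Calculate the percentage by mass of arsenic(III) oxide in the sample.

n(I2) = 0.03767 L × 0.09841 mol/L = 3.707 × 10^-3 mol
From the 1:2 ratio, n(As2O3) = 1/2 × 3.707 × 10^-3 = 1.854 × 10^-3 mol
mass of As2O3 = 1.854 × 10^-3 × 197.84 g/mol = 0.3667 g
% As2O3 = 0.3667 / 0.5466 × 100 = 67.09 %

67.09 %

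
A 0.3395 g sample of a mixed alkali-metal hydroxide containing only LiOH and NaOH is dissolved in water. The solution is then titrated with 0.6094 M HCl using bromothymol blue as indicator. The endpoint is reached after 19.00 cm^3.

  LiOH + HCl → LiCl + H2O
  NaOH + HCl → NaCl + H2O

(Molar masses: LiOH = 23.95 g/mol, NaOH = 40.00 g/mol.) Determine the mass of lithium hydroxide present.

n(HCl) = 0.01900 × 0.6094 = 0.01158 mol
Let x = n(LiOH), y = n(NaOH).
Titrant: 1x + 1y = 0.01158;  mass: 23.95x + 40.00y = 0.3395
Solving, x = 7.704 × 10^-3 mol, y = 3.875 × 10^-3 mol
mass of LiOH = 7.704 × 10^-3 × 23.95 = 0.1845 g

0.1845 g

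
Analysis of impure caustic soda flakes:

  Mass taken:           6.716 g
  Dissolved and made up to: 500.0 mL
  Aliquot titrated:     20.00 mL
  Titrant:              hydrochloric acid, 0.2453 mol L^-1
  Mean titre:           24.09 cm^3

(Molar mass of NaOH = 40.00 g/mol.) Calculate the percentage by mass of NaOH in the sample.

NaOH + HCl → NaCl + H2O
n(HCl) per titration = 0.02409 × 0.2453 = 5.909 × 10^-3 mol
n(NaOH) in each aliquot = 5.909 × 10^-3 mol (1:1 ratio)
n(NaOH) in the whole flask = 5.909 × 10^-3 × 500.0/20.00 = 0.1477 mol
mass of NaOH = 0.1477 × 40.00 = 5.909 g
% NaOH = 5.909 / 6.716 × 100 = 87.99 %

87.99 %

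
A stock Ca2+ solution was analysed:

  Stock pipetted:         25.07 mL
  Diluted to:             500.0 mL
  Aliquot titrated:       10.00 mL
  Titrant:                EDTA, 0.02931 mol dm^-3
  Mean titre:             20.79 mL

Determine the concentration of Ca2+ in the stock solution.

Ca^2+ + EDTA^4- → [Ca(EDTA)]^2-
n(EDTA) = 0.02079 × 0.02931 = 6.094 × 10^-4 mol
n(Ca2+) in the aliquot = 6.094 × 10^-4 mol (1:1 ratio)
[Ca2+]_dilute = 6.094 × 10^-4 / 0.01000 = 0.06094 mol/L
Dilution factor = 500.0 / 25.07 = 19.94
[Ca2+]_stock = 0.06094 × 19.94 = 1.215 mol/L

1.215 mol/L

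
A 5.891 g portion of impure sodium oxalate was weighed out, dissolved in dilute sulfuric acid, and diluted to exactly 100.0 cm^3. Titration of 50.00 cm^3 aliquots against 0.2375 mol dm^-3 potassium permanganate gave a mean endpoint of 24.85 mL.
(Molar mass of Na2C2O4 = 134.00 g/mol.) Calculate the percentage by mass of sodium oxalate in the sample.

67.12 %

2 MnO4^- + 5 C2O4^2- + 16 H^+ → 2 Mn^2+ + 10 CO2 + 8 H2O
n(KMnO4) per titration = 0.02485 × 0.2375 = 5.902 × 10^-3 mol
From the 5:2 ratio, n(Na2C2O4) in each aliquot = 5/2 × 5.902 × 10^-3 = 0.01475 mol
n(Na2C2O4) in the whole flask = 0.01475 × 100.0/50.00 = 0.02951 mol
mass of Na2C2O4 = 0.02951 × 134.00 = 3.954 g
% Na2C2O4 = 3.954 / 5.891 × 100 = 67.12 %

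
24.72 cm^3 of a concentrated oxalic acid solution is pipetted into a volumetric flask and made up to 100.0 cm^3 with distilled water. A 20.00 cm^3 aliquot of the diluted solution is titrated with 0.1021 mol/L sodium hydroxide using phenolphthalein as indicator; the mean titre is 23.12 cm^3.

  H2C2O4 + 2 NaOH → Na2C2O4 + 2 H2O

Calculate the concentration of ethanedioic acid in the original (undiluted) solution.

0.2387 mol/L

n(NaOH) = 0.02312 × 0.1021 = 2.361 × 10^-3 mol
From the 1:2 ratio, n(H2C2O4) in the aliquot = 1/2 × 2.361 × 10^-3 = 1.180 × 10^-3 mol
[H2C2O4]_dilute = 1.180 × 10^-3 / 0.02000 = 0.05901 mol/L
Dilution factor = 100.0 / 24.72 = 4.045
[H2C2O4]_stock = 0.05901 × 4.045 = 0.2387 mol/L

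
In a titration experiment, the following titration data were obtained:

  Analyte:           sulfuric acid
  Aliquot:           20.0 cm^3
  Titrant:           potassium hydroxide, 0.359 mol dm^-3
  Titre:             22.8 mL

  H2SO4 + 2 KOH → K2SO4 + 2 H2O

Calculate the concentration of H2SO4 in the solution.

0.205 mol/L

n(KOH) = 0.0228 L × 0.359 mol/L = 8.19 × 10^-3 mol
From the 1:2 mole ratio, n(H2SO4) = 1/2 × 8.19 × 10^-3 = 4.09 × 10^-3 mol
[H2SO4] = 4.09 × 10^-3 mol / 0.0200 L = 0.205 mol/L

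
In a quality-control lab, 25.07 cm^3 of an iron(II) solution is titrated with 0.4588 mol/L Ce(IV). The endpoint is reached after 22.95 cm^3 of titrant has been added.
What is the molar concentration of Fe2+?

0.4200 mol/L

Ce^4+ + Fe^2+ → Ce^3+ + Fe^3+
n(Ce4+) = 0.02295 L × 0.4588 mol/L = 0.01053 mol
n(Fe2+) = 0.01053 mol (1:1 mole ratio)
[Fe2+] = 0.01053 mol / 0.02507 L = 0.4200 mol/L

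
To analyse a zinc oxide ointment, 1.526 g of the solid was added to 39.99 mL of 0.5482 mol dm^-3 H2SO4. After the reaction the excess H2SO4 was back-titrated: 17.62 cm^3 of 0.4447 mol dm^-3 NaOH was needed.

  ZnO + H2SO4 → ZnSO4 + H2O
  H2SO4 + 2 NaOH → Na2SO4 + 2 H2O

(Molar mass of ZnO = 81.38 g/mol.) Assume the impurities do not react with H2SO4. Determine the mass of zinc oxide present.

1.465 g

n(H2SO4) added = 0.03999 × 0.5482 = 0.02192 mol
n(NaOH) used in back-titration = 0.01762 × 0.4447 = 7.836 × 10^-3 mol
From the 1:2 ratio, n(H2SO4) left over = 1/2 × 7.836 × 10^-3 = 3.918 × 10^-3 mol
n(H2SO4) consumed by analyte = 0.02192 − 3.918 × 10^-3 = 0.01800 mol
n(ZnO) = 0.01800 mol (1:1 ratio)
mass of ZnO = 0.01800 × 81.38 = 1.465 g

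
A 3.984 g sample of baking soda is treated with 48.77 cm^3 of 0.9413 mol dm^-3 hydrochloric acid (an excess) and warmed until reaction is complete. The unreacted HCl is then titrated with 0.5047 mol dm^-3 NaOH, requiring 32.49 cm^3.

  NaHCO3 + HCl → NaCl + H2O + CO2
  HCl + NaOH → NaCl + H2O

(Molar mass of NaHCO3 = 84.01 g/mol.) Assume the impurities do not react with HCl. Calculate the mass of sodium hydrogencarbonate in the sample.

2.479 g

n(HCl) added = 0.04877 × 0.9413 = 0.04591 mol
n(NaOH) used in back-titration = 0.03249 × 0.5047 = 0.01640 mol
n(HCl) left over = 0.01640 mol (1:1 ratio)
n(HCl) consumed by analyte = 0.04591 − 0.01640 = 0.02951 mol
n(NaHCO3) = 0.02951 mol (1:1 ratio)
mass of NaHCO3 = 0.02951 × 84.01 = 2.479 g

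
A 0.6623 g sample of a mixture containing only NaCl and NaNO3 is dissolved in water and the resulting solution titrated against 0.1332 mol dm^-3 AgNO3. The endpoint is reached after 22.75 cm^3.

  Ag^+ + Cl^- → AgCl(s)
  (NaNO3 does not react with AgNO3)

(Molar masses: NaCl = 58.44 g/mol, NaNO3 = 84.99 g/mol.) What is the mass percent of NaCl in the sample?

n(AgNO3) = 0.02275 × 0.1332 = 3.030 × 10^-3 mol
Let x = n(NaCl), y = n(NaNO3).
Titrant: 1x = 3.030 × 10^-3;  mass: 58.44x + 84.99y = 0.6623
Solving, x = 3.030 × 10^-3 mol, y = 5.709 × 10^-3 mol
mass of NaCl = 3.030 × 10^-3 × 58.44 = 0.1771 g
% NaCl = 0.1771 / 0.6623 × 100 = 26.74 %

26.74 %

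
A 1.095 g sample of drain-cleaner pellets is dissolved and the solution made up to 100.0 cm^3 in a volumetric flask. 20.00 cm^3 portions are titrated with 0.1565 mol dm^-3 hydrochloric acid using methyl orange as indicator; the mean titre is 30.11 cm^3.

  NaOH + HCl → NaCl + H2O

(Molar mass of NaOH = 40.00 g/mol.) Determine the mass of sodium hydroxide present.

n(HCl) per titration = 0.03011 × 0.1565 = 4.712 × 10^-3 mol
n(NaOH) in each aliquot = 4.712 × 10^-3 mol (1:1 ratio)
n(NaOH) in the whole flask = 4.712 × 10^-3 × 100.0/20.00 = 0.02356 mol
mass of NaOH = 0.02356 × 40.00 = 0.9424 g

0.9424 g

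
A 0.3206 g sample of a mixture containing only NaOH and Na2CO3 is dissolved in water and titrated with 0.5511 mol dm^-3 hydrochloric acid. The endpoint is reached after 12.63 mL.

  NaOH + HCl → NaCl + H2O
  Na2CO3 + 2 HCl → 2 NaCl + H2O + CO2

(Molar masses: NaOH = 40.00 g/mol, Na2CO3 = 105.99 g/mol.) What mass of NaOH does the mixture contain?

0.1486 g

n(HCl) = 0.01263 × 0.5511 = 6.960 × 10^-3 mol
Let x = n(NaOH), y = n(Na2CO3).
Titrant: 1x + 2y = 6.960 × 10^-3;  mass: 40.00x + 105.99y = 0.3206
Solving, x = 3.714 × 10^-3 mol, y = 1.623 × 10^-3 mol
mass of NaOH = 3.714 × 10^-3 × 40.00 = 0.1486 g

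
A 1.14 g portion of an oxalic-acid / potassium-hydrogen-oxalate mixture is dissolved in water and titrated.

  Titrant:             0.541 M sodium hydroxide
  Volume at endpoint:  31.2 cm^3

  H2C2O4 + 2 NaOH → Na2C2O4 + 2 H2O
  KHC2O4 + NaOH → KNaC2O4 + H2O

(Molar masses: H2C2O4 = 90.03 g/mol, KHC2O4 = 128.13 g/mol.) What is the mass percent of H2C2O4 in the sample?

n(NaOH) = 0.0312 × 0.541 = 0.0169 mol
Let x = n(H2C2O4), y = n(KHC2O4).
Titrant: 2x + 1y = 0.0169;  mass: 90.03x + 128.13y = 1.14
Solving, x = 6.15 × 10^-3 mol, y = 4.57 × 10^-3 mol
mass of H2C2O4 = 6.15 × 10^-3 × 90.03 = 0.554 g
% H2C2O4 = 0.554 / 1.14 × 100 = 48.6 %

48.6 %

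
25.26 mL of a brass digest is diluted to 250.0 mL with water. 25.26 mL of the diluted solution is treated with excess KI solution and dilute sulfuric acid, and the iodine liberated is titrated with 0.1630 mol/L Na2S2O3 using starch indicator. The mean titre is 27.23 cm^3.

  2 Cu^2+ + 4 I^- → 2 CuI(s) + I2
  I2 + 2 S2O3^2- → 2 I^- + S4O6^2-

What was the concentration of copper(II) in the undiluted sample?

1.739 mol/L

n(S2O3^2-) = 0.02723 × 0.1630 = 4.438 × 10^-3 mol
n(I2) = n(S2O3^2-)/2 = 2.219 × 10^-3 mol
From the 2:1 ratio, n(Cu2+) in the aliquot = 2/1 × 2.219 × 10^-3 = 4.438 × 10^-3 mol
[Cu2+]_dilute = 4.438 × 10^-3 / 0.02526 = 0.1757 mol/L
[Cu2+]_original = 0.1757 × 250.0/25.26 = 1.739 mol/L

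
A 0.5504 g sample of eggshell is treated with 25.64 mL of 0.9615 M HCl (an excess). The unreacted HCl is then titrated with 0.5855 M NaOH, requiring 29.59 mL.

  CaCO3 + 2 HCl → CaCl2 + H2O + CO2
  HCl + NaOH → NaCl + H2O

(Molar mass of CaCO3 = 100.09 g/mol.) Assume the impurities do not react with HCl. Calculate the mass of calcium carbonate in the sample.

0.3667 g

n(HCl) added = 0.02564 × 0.9615 = 0.02465 mol
n(NaOH) used in back-titration = 0.02959 × 0.5855 = 0.01732 mol
n(HCl) left over = 0.01732 mol (1:1 ratio)
n(HCl) consumed by analyte = 0.02465 − 0.01732 = 7.328 × 10^-3 mol
From the 1:2 ratio, n(CaCO3) = 1/2 × 7.328 × 10^-3 = 3.664 × 10^-3 mol
mass of CaCO3 = 3.664 × 10^-3 × 100.09 = 0.3667 g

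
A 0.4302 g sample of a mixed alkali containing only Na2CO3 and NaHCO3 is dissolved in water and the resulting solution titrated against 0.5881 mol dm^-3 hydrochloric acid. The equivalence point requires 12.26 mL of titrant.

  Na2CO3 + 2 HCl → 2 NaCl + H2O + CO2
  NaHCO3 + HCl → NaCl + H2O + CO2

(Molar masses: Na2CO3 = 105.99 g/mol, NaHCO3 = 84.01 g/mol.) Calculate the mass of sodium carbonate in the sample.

n(HCl) = 0.01226 × 0.5881 = 7.210 × 10^-3 mol
Let x = n(Na2CO3), y = n(NaHCO3).
Titrant: 2x + 1y = 7.210 × 10^-3;  mass: 105.99x + 84.01y = 0.4302
Solving, x = 2.830 × 10^-3 mol, y = 1.551 × 10^-3 mol
mass of Na2CO3 = 2.830 × 10^-3 × 105.99 = 0.2999 g

0.2999 g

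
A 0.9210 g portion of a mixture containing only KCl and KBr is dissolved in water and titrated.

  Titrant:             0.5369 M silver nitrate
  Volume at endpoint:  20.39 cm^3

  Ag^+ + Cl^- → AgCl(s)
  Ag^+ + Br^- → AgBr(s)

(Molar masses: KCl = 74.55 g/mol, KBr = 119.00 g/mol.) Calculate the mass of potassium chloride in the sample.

n(AgNO3) = 0.02039 × 0.5369 = 0.01095 mol
Let x = n(KCl), y = n(KBr).
Titrant: 1x + 1y = 0.01095;  mass: 74.55x + 119.00y = 0.9210
Solving, x = 8.588 × 10^-3 mol, y = 2.359 × 10^-3 mol
mass of KCl = 8.588 × 10^-3 × 74.55 = 0.6402 g

0.6402 g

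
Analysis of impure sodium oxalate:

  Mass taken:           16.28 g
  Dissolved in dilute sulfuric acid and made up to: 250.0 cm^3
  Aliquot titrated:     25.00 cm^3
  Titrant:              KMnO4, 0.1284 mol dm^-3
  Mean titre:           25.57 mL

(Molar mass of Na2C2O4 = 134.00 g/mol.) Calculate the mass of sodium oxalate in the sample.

2 MnO4^- + 5 C2O4^2- + 16 H^+ → 2 Mn^2+ + 10 CO2 + 8 H2O
n(KMnO4) per titration = 0.02557 × 0.1284 = 3.283 × 10^-3 mol
From the 5:2 ratio, n(Na2C2O4) in each aliquot = 5/2 × 3.283 × 10^-3 = 8.208 × 10^-3 mol
n(Na2C2O4) in the whole flask = 8.208 × 10^-3 × 250.0/25.00 = 0.08208 mol
mass of Na2C2O4 = 0.08208 × 134.00 = 11.00 g

11.00 g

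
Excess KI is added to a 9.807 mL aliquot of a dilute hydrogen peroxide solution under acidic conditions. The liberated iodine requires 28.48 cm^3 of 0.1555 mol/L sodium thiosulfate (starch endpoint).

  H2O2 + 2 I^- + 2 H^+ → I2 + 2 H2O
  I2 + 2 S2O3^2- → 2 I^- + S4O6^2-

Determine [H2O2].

0.2258 mol/L

n(S2O3^2-) = 0.02848 × 0.1555 = 4.429 × 10^-3 mol
n(I2) = n(S2O3^2-)/2 = 2.214 × 10^-3 mol
n(H2O2) in the aliquot = 2.214 × 10^-3 mol (1:1 ratio)
[H2O2] = 2.214 × 10^-3 / 0.009807 = 0.2258 mol/L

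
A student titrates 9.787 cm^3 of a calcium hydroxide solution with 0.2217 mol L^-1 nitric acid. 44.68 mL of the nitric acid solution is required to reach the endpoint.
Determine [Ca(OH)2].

0.5061 mol/L

Ca(OH)2 + 2 HNO3 → Ca(NO3)2 + 2 H2O
n(HNO3) = 0.04468 L × 0.2217 mol/L = 9.906 × 10^-3 mol
From the 1:2 mole ratio, n(Ca(OH)2) = 1/2 × 9.906 × 10^-3 = 4.953 × 10^-3 mol
[Ca(OH)2] = 4.953 × 10^-3 mol / 0.009787 L = 0.5061 mol/L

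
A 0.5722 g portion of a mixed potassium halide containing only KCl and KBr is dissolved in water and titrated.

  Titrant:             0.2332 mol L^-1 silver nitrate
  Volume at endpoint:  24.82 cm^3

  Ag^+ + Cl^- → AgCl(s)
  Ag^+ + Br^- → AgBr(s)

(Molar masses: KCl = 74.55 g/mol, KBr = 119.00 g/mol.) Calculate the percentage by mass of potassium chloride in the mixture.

34.17 %

n(AgNO3) = 0.02482 × 0.2332 = 5.788 × 10^-3 mol
Let x = n(KCl), y = n(KBr).
Titrant: 1x + 1y = 5.788 × 10^-3;  mass: 74.55x + 119.00y = 0.5722
Solving, x = 2.623 × 10^-3 mol, y = 3.165 × 10^-3 mol
mass of KCl = 2.623 × 10^-3 × 74.55 = 0.1955 g
% KCl = 0.1955 / 0.5722 × 100 = 34.17 %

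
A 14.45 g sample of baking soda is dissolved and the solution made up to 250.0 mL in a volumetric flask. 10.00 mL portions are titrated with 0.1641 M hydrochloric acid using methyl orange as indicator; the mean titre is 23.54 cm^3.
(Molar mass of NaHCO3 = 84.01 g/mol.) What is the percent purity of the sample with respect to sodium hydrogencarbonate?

NaHCO3 + HCl → NaCl + H2O + CO2
n(HCl) per titration = 0.02354 × 0.1641 = 3.863 × 10^-3 mol
n(NaHCO3) in each aliquot = 3.863 × 10^-3 mol (1:1 ratio)
n(NaHCO3) in the whole flask = 3.863 × 10^-3 × 250.0/10.00 = 0.09657 mol
mass of NaHCO3 = 0.09657 × 84.01 = 8.113 g
% NaHCO3 = 8.113 / 14.45 × 100 = 56.15 %

56.15 %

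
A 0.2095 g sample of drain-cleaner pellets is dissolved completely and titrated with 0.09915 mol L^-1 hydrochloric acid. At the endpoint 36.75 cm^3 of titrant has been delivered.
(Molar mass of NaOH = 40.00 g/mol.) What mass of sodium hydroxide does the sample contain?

NaOH + HCl → NaCl + H2O
n(HCl) = 0.03675 L × 0.09915 mol/L = 3.644 × 10^-3 mol
n(NaOH) = 3.644 × 10^-3 mol (1:1 ratio)
mass of NaOH = 3.644 × 10^-3 × 40.00 g/mol = 0.1458 g

0.1458 g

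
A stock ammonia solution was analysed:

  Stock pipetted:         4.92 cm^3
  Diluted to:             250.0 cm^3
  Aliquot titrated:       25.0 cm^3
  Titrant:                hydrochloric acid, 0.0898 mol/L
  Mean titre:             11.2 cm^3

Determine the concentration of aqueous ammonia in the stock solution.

2.04 mol/L

NH3 + HCl → NH4Cl
n(HCl) = 0.0112 × 0.0898 = 1.01 × 10^-3 mol
n(NH3) in the aliquot = 1.01 × 10^-3 mol (1:1 ratio)
[NH3]_dilute = 1.01 × 10^-3 / 0.0250 = 0.0402 mol/L
Dilution factor = 250.0 / 4.92 = 50.81
[NH3]_stock = 0.0402 × 50.81 = 2.04 mol/L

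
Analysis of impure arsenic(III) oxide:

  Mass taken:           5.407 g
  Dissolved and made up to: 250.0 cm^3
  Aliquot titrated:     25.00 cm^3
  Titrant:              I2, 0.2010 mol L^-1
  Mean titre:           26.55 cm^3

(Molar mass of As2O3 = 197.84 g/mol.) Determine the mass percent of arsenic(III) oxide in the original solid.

As2O3 + 2 I2 + 2 H2O → As2O5 + 4 HI
n(I2) per titration = 0.02655 × 0.2010 = 5.337 × 10^-3 mol
From the 1:2 ratio, n(As2O3) in each aliquot = 1/2 × 5.337 × 10^-3 = 2.668 × 10^-3 mol
n(As2O3) in the whole flask = 2.668 × 10^-3 × 250.0/25.00 = 0.02668 mol
mass of As2O3 = 0.02668 × 197.84 = 5.279 g
% As2O3 = 5.279 / 5.407 × 100 = 97.63 %

97.63 %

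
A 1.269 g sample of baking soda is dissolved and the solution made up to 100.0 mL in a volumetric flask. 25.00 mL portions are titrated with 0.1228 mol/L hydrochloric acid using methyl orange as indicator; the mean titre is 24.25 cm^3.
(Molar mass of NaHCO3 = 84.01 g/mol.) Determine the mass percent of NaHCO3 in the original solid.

NaHCO3 + HCl → NaCl + H2O + CO2
n(HCl) per titration = 0.02425 × 0.1228 = 2.978 × 10^-3 mol
n(NaHCO3) in each aliquot = 2.978 × 10^-3 mol (1:1 ratio)
n(NaHCO3) in the whole flask = 2.978 × 10^-3 × 100.0/25.00 = 0.01191 mol
mass of NaHCO3 = 0.01191 × 84.01 = 1.001 g
% NaHCO3 = 1.001 / 1.269 × 100 = 78.86 %

78.86 %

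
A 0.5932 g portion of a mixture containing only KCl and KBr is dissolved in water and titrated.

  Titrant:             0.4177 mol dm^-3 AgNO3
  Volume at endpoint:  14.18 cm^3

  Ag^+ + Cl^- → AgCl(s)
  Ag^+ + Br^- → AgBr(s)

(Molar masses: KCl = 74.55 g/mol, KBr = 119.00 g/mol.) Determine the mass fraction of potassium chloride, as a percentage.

n(AgNO3) = 0.01418 × 0.4177 = 5.923 × 10^-3 mol
Let x = n(KCl), y = n(KBr).
Titrant: 1x + 1y = 5.923 × 10^-3;  mass: 74.55x + 119.00y = 0.5932
Solving, x = 2.511 × 10^-3 mol, y = 3.412 × 10^-3 mol
mass of KCl = 2.511 × 10^-3 × 74.55 = 0.1872 g
% KCl = 0.1872 / 0.5932 × 100 = 31.56 %

31.56 %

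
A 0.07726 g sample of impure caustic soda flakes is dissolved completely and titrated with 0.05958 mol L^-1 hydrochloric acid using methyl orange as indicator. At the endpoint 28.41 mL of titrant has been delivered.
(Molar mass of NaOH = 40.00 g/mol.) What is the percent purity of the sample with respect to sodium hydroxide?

NaOH + HCl → NaCl + H2O
n(HCl) = 0.02841 L × 0.05958 mol/L = 1.693 × 10^-3 mol
n(NaOH) = 1.693 × 10^-3 mol (1:1 ratio)
mass of NaOH = 1.693 × 10^-3 × 40.00 g/mol = 0.06771 g
% NaOH = 0.06771 / 0.07726 × 100 = 87.63 %

87.63 %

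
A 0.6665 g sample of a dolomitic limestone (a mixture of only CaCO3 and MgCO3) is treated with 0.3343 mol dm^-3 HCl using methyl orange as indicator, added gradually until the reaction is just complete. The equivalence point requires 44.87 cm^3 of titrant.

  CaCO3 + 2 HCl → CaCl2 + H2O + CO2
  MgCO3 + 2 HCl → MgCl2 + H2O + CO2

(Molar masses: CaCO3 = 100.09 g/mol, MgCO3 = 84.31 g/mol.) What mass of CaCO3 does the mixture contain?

n(HCl) = 0.04487 × 0.3343 = 0.01500 mol
Let x = n(CaCO3), y = n(MgCO3).
Titrant: 2x + 2y = 0.01500;  mass: 100.09x + 84.31y = 0.6665
Solving, x = 2.166 × 10^-3 mol, y = 5.334 × 10^-3 mol
mass of CaCO3 = 2.166 × 10^-3 × 100.09 = 0.2168 g

0.2168 g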